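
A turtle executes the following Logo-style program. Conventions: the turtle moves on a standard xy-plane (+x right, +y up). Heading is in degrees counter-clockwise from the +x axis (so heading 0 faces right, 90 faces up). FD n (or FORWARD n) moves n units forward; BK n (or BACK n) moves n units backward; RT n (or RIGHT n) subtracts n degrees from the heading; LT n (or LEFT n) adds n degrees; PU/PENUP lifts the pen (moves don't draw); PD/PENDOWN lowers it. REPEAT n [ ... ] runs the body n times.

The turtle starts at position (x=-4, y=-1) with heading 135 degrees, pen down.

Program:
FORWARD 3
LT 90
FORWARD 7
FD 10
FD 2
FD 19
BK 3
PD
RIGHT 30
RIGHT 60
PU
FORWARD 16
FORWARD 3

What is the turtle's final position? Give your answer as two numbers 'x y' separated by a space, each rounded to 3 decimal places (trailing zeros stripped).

Answer: -44.305 -10.192

Derivation:
Executing turtle program step by step:
Start: pos=(-4,-1), heading=135, pen down
FD 3: (-4,-1) -> (-6.121,1.121) [heading=135, draw]
LT 90: heading 135 -> 225
FD 7: (-6.121,1.121) -> (-11.071,-3.828) [heading=225, draw]
FD 10: (-11.071,-3.828) -> (-18.142,-10.899) [heading=225, draw]
FD 2: (-18.142,-10.899) -> (-19.556,-12.314) [heading=225, draw]
FD 19: (-19.556,-12.314) -> (-32.991,-25.749) [heading=225, draw]
BK 3: (-32.991,-25.749) -> (-30.87,-23.627) [heading=225, draw]
PD: pen down
RT 30: heading 225 -> 195
RT 60: heading 195 -> 135
PU: pen up
FD 16: (-30.87,-23.627) -> (-42.184,-12.314) [heading=135, move]
FD 3: (-42.184,-12.314) -> (-44.305,-10.192) [heading=135, move]
Final: pos=(-44.305,-10.192), heading=135, 6 segment(s) drawn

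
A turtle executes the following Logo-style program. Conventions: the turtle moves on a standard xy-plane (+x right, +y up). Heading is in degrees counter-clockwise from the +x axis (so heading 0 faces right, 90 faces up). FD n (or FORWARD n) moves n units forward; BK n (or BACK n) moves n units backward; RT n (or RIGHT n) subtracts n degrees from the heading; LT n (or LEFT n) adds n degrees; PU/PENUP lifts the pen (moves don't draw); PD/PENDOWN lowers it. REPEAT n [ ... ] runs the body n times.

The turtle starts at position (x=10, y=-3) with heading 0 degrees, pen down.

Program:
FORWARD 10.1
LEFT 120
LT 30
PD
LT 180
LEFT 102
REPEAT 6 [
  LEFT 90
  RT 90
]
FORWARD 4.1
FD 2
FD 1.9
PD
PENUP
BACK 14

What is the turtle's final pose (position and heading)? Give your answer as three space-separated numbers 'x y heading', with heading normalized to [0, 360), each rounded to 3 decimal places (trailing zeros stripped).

Executing turtle program step by step:
Start: pos=(10,-3), heading=0, pen down
FD 10.1: (10,-3) -> (20.1,-3) [heading=0, draw]
LT 120: heading 0 -> 120
LT 30: heading 120 -> 150
PD: pen down
LT 180: heading 150 -> 330
LT 102: heading 330 -> 72
REPEAT 6 [
  -- iteration 1/6 --
  LT 90: heading 72 -> 162
  RT 90: heading 162 -> 72
  -- iteration 2/6 --
  LT 90: heading 72 -> 162
  RT 90: heading 162 -> 72
  -- iteration 3/6 --
  LT 90: heading 72 -> 162
  RT 90: heading 162 -> 72
  -- iteration 4/6 --
  LT 90: heading 72 -> 162
  RT 90: heading 162 -> 72
  -- iteration 5/6 --
  LT 90: heading 72 -> 162
  RT 90: heading 162 -> 72
  -- iteration 6/6 --
  LT 90: heading 72 -> 162
  RT 90: heading 162 -> 72
]
FD 4.1: (20.1,-3) -> (21.367,0.899) [heading=72, draw]
FD 2: (21.367,0.899) -> (21.985,2.801) [heading=72, draw]
FD 1.9: (21.985,2.801) -> (22.572,4.608) [heading=72, draw]
PD: pen down
PU: pen up
BK 14: (22.572,4.608) -> (18.246,-8.706) [heading=72, move]
Final: pos=(18.246,-8.706), heading=72, 4 segment(s) drawn

Answer: 18.246 -8.706 72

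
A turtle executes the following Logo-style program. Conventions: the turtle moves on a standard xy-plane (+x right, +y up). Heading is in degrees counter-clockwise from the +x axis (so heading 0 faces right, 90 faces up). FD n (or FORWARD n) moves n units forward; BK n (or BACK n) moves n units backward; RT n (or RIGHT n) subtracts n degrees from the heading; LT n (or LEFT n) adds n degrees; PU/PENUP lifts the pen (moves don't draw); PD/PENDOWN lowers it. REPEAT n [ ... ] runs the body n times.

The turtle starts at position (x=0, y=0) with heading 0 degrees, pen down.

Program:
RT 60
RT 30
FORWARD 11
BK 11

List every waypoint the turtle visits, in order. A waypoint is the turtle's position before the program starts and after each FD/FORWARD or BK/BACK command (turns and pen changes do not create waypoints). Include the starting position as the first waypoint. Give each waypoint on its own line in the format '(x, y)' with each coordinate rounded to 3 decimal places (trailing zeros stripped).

Executing turtle program step by step:
Start: pos=(0,0), heading=0, pen down
RT 60: heading 0 -> 300
RT 30: heading 300 -> 270
FD 11: (0,0) -> (0,-11) [heading=270, draw]
BK 11: (0,-11) -> (0,0) [heading=270, draw]
Final: pos=(0,0), heading=270, 2 segment(s) drawn
Waypoints (3 total):
(0, 0)
(0, -11)
(0, 0)

Answer: (0, 0)
(0, -11)
(0, 0)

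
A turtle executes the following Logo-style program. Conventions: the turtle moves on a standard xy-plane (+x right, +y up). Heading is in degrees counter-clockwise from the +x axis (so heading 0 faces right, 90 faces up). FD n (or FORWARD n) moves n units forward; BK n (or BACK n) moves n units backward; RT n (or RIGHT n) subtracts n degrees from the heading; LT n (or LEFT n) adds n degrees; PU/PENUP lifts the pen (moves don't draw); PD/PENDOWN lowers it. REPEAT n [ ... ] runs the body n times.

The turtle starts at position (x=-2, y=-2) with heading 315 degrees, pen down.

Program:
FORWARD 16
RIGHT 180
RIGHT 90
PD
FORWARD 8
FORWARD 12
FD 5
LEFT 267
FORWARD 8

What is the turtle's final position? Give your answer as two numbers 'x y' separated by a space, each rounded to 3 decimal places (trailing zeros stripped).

Executing turtle program step by step:
Start: pos=(-2,-2), heading=315, pen down
FD 16: (-2,-2) -> (9.314,-13.314) [heading=315, draw]
RT 180: heading 315 -> 135
RT 90: heading 135 -> 45
PD: pen down
FD 8: (9.314,-13.314) -> (14.971,-7.657) [heading=45, draw]
FD 12: (14.971,-7.657) -> (23.456,0.828) [heading=45, draw]
FD 5: (23.456,0.828) -> (26.991,4.364) [heading=45, draw]
LT 267: heading 45 -> 312
FD 8: (26.991,4.364) -> (32.344,-1.581) [heading=312, draw]
Final: pos=(32.344,-1.581), heading=312, 5 segment(s) drawn

Answer: 32.344 -1.581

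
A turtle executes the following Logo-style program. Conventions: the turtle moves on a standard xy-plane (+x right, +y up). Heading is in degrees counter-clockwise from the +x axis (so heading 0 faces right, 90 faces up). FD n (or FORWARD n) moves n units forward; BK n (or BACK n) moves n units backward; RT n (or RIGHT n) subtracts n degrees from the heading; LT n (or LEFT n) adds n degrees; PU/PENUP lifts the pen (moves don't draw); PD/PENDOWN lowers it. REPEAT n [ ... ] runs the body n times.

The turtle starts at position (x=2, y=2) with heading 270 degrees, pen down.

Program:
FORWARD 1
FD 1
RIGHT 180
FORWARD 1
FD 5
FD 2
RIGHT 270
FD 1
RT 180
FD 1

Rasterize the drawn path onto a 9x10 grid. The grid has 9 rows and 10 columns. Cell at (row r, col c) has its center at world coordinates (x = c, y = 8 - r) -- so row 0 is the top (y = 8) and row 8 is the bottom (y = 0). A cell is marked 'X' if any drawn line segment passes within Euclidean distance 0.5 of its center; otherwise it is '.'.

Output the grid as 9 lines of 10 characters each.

Answer: .XX.......
..X.......
..X.......
..X.......
..X.......
..X.......
..X.......
..X.......
..X.......

Derivation:
Segment 0: (2,2) -> (2,1)
Segment 1: (2,1) -> (2,0)
Segment 2: (2,0) -> (2,1)
Segment 3: (2,1) -> (2,6)
Segment 4: (2,6) -> (2,8)
Segment 5: (2,8) -> (1,8)
Segment 6: (1,8) -> (2,8)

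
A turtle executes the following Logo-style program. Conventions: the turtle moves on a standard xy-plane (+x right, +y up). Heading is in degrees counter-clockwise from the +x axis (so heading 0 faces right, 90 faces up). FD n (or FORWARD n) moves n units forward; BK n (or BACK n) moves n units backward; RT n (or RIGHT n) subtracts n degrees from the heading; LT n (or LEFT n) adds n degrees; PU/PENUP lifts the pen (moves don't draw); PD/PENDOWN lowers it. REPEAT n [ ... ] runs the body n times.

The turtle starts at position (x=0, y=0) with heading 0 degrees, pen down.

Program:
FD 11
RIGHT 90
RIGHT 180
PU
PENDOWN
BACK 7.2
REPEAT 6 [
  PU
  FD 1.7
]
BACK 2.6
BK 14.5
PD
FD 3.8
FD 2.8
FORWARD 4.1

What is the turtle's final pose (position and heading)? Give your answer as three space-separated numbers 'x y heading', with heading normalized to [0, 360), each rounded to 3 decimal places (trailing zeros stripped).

Executing turtle program step by step:
Start: pos=(0,0), heading=0, pen down
FD 11: (0,0) -> (11,0) [heading=0, draw]
RT 90: heading 0 -> 270
RT 180: heading 270 -> 90
PU: pen up
PD: pen down
BK 7.2: (11,0) -> (11,-7.2) [heading=90, draw]
REPEAT 6 [
  -- iteration 1/6 --
  PU: pen up
  FD 1.7: (11,-7.2) -> (11,-5.5) [heading=90, move]
  -- iteration 2/6 --
  PU: pen up
  FD 1.7: (11,-5.5) -> (11,-3.8) [heading=90, move]
  -- iteration 3/6 --
  PU: pen up
  FD 1.7: (11,-3.8) -> (11,-2.1) [heading=90, move]
  -- iteration 4/6 --
  PU: pen up
  FD 1.7: (11,-2.1) -> (11,-0.4) [heading=90, move]
  -- iteration 5/6 --
  PU: pen up
  FD 1.7: (11,-0.4) -> (11,1.3) [heading=90, move]
  -- iteration 6/6 --
  PU: pen up
  FD 1.7: (11,1.3) -> (11,3) [heading=90, move]
]
BK 2.6: (11,3) -> (11,0.4) [heading=90, move]
BK 14.5: (11,0.4) -> (11,-14.1) [heading=90, move]
PD: pen down
FD 3.8: (11,-14.1) -> (11,-10.3) [heading=90, draw]
FD 2.8: (11,-10.3) -> (11,-7.5) [heading=90, draw]
FD 4.1: (11,-7.5) -> (11,-3.4) [heading=90, draw]
Final: pos=(11,-3.4), heading=90, 5 segment(s) drawn

Answer: 11 -3.4 90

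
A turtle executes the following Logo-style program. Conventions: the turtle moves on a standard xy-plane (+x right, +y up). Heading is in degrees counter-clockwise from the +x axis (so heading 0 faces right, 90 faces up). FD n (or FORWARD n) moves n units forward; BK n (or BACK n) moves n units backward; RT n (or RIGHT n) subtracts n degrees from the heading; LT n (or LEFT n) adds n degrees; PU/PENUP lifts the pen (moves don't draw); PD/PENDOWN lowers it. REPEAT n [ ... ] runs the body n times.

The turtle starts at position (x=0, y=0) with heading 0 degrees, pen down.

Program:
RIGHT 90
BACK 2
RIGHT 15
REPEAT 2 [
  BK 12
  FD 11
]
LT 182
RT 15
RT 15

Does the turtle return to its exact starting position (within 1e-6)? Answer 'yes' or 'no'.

Answer: no

Derivation:
Executing turtle program step by step:
Start: pos=(0,0), heading=0, pen down
RT 90: heading 0 -> 270
BK 2: (0,0) -> (0,2) [heading=270, draw]
RT 15: heading 270 -> 255
REPEAT 2 [
  -- iteration 1/2 --
  BK 12: (0,2) -> (3.106,13.591) [heading=255, draw]
  FD 11: (3.106,13.591) -> (0.259,2.966) [heading=255, draw]
  -- iteration 2/2 --
  BK 12: (0.259,2.966) -> (3.365,14.557) [heading=255, draw]
  FD 11: (3.365,14.557) -> (0.518,3.932) [heading=255, draw]
]
LT 182: heading 255 -> 77
RT 15: heading 77 -> 62
RT 15: heading 62 -> 47
Final: pos=(0.518,3.932), heading=47, 5 segment(s) drawn

Start position: (0, 0)
Final position: (0.518, 3.932)
Distance = 3.966; >= 1e-6 -> NOT closed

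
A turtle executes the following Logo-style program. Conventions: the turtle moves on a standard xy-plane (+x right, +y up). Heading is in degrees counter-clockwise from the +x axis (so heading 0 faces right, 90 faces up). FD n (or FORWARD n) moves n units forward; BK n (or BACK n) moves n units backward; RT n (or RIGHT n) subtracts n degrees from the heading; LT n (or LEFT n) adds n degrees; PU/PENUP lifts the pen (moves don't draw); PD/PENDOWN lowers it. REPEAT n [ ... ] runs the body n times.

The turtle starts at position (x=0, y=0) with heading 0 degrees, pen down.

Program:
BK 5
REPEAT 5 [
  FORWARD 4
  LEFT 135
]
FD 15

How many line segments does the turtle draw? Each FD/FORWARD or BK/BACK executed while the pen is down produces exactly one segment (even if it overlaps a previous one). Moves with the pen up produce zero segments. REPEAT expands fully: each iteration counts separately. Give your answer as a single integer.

Answer: 7

Derivation:
Executing turtle program step by step:
Start: pos=(0,0), heading=0, pen down
BK 5: (0,0) -> (-5,0) [heading=0, draw]
REPEAT 5 [
  -- iteration 1/5 --
  FD 4: (-5,0) -> (-1,0) [heading=0, draw]
  LT 135: heading 0 -> 135
  -- iteration 2/5 --
  FD 4: (-1,0) -> (-3.828,2.828) [heading=135, draw]
  LT 135: heading 135 -> 270
  -- iteration 3/5 --
  FD 4: (-3.828,2.828) -> (-3.828,-1.172) [heading=270, draw]
  LT 135: heading 270 -> 45
  -- iteration 4/5 --
  FD 4: (-3.828,-1.172) -> (-1,1.657) [heading=45, draw]
  LT 135: heading 45 -> 180
  -- iteration 5/5 --
  FD 4: (-1,1.657) -> (-5,1.657) [heading=180, draw]
  LT 135: heading 180 -> 315
]
FD 15: (-5,1.657) -> (5.607,-8.95) [heading=315, draw]
Final: pos=(5.607,-8.95), heading=315, 7 segment(s) drawn
Segments drawn: 7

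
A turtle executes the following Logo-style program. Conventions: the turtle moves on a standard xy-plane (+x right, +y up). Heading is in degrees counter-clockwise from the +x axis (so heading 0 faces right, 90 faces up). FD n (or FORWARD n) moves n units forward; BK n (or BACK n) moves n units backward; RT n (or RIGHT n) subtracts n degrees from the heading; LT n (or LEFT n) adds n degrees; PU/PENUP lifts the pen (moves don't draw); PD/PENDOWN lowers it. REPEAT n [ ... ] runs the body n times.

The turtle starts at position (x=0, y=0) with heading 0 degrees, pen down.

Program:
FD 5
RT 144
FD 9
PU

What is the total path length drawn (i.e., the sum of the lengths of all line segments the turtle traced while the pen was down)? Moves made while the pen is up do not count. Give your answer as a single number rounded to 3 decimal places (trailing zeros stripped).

Executing turtle program step by step:
Start: pos=(0,0), heading=0, pen down
FD 5: (0,0) -> (5,0) [heading=0, draw]
RT 144: heading 0 -> 216
FD 9: (5,0) -> (-2.281,-5.29) [heading=216, draw]
PU: pen up
Final: pos=(-2.281,-5.29), heading=216, 2 segment(s) drawn

Segment lengths:
  seg 1: (0,0) -> (5,0), length = 5
  seg 2: (5,0) -> (-2.281,-5.29), length = 9
Total = 14

Answer: 14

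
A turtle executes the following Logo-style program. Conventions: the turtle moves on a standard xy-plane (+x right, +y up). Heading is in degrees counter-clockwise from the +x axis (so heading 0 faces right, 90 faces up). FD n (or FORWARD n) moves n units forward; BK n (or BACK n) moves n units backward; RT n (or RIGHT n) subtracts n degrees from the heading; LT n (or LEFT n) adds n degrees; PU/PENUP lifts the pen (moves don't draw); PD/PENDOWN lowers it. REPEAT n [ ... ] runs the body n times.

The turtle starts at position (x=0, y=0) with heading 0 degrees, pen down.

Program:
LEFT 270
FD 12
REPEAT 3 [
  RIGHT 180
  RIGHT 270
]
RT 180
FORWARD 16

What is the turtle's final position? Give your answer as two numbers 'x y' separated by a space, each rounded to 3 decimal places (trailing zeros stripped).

Answer: -16 -12

Derivation:
Executing turtle program step by step:
Start: pos=(0,0), heading=0, pen down
LT 270: heading 0 -> 270
FD 12: (0,0) -> (0,-12) [heading=270, draw]
REPEAT 3 [
  -- iteration 1/3 --
  RT 180: heading 270 -> 90
  RT 270: heading 90 -> 180
  -- iteration 2/3 --
  RT 180: heading 180 -> 0
  RT 270: heading 0 -> 90
  -- iteration 3/3 --
  RT 180: heading 90 -> 270
  RT 270: heading 270 -> 0
]
RT 180: heading 0 -> 180
FD 16: (0,-12) -> (-16,-12) [heading=180, draw]
Final: pos=(-16,-12), heading=180, 2 segment(s) drawn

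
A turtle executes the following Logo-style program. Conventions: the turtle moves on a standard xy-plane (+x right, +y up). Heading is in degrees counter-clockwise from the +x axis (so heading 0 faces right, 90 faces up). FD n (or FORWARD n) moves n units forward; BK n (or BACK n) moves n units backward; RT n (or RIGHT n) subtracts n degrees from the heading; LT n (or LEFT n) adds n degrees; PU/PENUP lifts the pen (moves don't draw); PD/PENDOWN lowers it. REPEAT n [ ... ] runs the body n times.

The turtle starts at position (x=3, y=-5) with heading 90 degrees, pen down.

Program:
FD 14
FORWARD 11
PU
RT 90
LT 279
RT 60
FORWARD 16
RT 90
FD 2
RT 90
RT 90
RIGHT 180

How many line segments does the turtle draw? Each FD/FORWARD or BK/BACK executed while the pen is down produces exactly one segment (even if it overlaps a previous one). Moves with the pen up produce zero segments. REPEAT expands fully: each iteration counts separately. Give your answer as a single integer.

Answer: 2

Derivation:
Executing turtle program step by step:
Start: pos=(3,-5), heading=90, pen down
FD 14: (3,-5) -> (3,9) [heading=90, draw]
FD 11: (3,9) -> (3,20) [heading=90, draw]
PU: pen up
RT 90: heading 90 -> 0
LT 279: heading 0 -> 279
RT 60: heading 279 -> 219
FD 16: (3,20) -> (-9.434,9.931) [heading=219, move]
RT 90: heading 219 -> 129
FD 2: (-9.434,9.931) -> (-10.693,11.485) [heading=129, move]
RT 90: heading 129 -> 39
RT 90: heading 39 -> 309
RT 180: heading 309 -> 129
Final: pos=(-10.693,11.485), heading=129, 2 segment(s) drawn
Segments drawn: 2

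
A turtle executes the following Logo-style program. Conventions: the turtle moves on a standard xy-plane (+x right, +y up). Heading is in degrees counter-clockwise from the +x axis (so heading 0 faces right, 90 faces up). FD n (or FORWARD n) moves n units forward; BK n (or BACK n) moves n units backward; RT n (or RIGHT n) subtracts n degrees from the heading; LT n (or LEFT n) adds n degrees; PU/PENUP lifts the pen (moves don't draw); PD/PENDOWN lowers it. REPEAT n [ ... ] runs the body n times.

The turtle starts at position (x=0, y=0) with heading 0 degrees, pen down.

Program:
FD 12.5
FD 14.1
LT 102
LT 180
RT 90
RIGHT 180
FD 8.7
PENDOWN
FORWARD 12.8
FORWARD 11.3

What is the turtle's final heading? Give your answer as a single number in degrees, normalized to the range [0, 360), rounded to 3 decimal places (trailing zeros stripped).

Executing turtle program step by step:
Start: pos=(0,0), heading=0, pen down
FD 12.5: (0,0) -> (12.5,0) [heading=0, draw]
FD 14.1: (12.5,0) -> (26.6,0) [heading=0, draw]
LT 102: heading 0 -> 102
LT 180: heading 102 -> 282
RT 90: heading 282 -> 192
RT 180: heading 192 -> 12
FD 8.7: (26.6,0) -> (35.11,1.809) [heading=12, draw]
PD: pen down
FD 12.8: (35.11,1.809) -> (47.63,4.47) [heading=12, draw]
FD 11.3: (47.63,4.47) -> (58.683,6.82) [heading=12, draw]
Final: pos=(58.683,6.82), heading=12, 5 segment(s) drawn

Answer: 12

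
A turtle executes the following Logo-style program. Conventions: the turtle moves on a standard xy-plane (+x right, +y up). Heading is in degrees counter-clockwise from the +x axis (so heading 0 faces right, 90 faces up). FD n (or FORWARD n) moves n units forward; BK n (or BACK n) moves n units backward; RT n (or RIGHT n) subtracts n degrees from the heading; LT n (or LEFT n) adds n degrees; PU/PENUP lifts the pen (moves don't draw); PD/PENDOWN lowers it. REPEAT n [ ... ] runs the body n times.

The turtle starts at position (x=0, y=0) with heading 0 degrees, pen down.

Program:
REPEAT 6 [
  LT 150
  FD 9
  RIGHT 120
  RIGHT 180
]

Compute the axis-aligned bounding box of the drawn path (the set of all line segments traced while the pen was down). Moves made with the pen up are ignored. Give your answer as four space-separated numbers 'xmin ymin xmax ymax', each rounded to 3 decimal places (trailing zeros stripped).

Answer: -7.794 -1.206 1.206 7.794

Derivation:
Executing turtle program step by step:
Start: pos=(0,0), heading=0, pen down
REPEAT 6 [
  -- iteration 1/6 --
  LT 150: heading 0 -> 150
  FD 9: (0,0) -> (-7.794,4.5) [heading=150, draw]
  RT 120: heading 150 -> 30
  RT 180: heading 30 -> 210
  -- iteration 2/6 --
  LT 150: heading 210 -> 0
  FD 9: (-7.794,4.5) -> (1.206,4.5) [heading=0, draw]
  RT 120: heading 0 -> 240
  RT 180: heading 240 -> 60
  -- iteration 3/6 --
  LT 150: heading 60 -> 210
  FD 9: (1.206,4.5) -> (-6.588,0) [heading=210, draw]
  RT 120: heading 210 -> 90
  RT 180: heading 90 -> 270
  -- iteration 4/6 --
  LT 150: heading 270 -> 60
  FD 9: (-6.588,0) -> (-2.088,7.794) [heading=60, draw]
  RT 120: heading 60 -> 300
  RT 180: heading 300 -> 120
  -- iteration 5/6 --
  LT 150: heading 120 -> 270
  FD 9: (-2.088,7.794) -> (-2.088,-1.206) [heading=270, draw]
  RT 120: heading 270 -> 150
  RT 180: heading 150 -> 330
  -- iteration 6/6 --
  LT 150: heading 330 -> 120
  FD 9: (-2.088,-1.206) -> (-6.588,6.588) [heading=120, draw]
  RT 120: heading 120 -> 0
  RT 180: heading 0 -> 180
]
Final: pos=(-6.588,6.588), heading=180, 6 segment(s) drawn

Segment endpoints: x in {-7.794, -6.588, -6.588, -2.088, -2.088, 0, 1.206}, y in {-1.206, 0, 4.5, 6.588, 7.794}
xmin=-7.794, ymin=-1.206, xmax=1.206, ymax=7.794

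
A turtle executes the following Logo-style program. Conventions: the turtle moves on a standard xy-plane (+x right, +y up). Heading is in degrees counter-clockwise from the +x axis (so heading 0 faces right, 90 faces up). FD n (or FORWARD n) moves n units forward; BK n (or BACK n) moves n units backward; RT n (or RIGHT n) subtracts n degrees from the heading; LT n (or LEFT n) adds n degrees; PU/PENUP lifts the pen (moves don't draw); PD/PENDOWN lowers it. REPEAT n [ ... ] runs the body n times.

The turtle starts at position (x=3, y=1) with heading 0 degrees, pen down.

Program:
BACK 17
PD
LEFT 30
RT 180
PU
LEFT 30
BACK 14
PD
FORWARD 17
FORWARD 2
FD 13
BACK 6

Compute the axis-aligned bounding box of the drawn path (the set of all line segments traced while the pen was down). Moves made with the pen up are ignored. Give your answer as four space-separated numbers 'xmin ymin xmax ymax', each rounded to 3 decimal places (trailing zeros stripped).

Answer: -23 -14.588 3 13.124

Derivation:
Executing turtle program step by step:
Start: pos=(3,1), heading=0, pen down
BK 17: (3,1) -> (-14,1) [heading=0, draw]
PD: pen down
LT 30: heading 0 -> 30
RT 180: heading 30 -> 210
PU: pen up
LT 30: heading 210 -> 240
BK 14: (-14,1) -> (-7,13.124) [heading=240, move]
PD: pen down
FD 17: (-7,13.124) -> (-15.5,-1.598) [heading=240, draw]
FD 2: (-15.5,-1.598) -> (-16.5,-3.33) [heading=240, draw]
FD 13: (-16.5,-3.33) -> (-23,-14.588) [heading=240, draw]
BK 6: (-23,-14.588) -> (-20,-9.392) [heading=240, draw]
Final: pos=(-20,-9.392), heading=240, 5 segment(s) drawn

Segment endpoints: x in {-23, -20, -16.5, -15.5, -14, -7, 3}, y in {-14.588, -9.392, -3.33, -1.598, 1, 13.124}
xmin=-23, ymin=-14.588, xmax=3, ymax=13.124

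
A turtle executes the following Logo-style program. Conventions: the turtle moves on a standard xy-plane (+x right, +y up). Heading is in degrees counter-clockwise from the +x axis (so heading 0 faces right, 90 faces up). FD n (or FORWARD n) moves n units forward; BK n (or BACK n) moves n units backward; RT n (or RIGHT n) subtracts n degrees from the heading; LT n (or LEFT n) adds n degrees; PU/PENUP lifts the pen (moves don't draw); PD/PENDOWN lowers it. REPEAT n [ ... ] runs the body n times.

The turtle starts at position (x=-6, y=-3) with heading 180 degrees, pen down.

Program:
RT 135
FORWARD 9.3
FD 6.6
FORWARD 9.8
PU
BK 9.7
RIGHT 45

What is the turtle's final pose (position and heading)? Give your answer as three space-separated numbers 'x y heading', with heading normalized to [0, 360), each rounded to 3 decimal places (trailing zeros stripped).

Answer: 5.314 8.314 0

Derivation:
Executing turtle program step by step:
Start: pos=(-6,-3), heading=180, pen down
RT 135: heading 180 -> 45
FD 9.3: (-6,-3) -> (0.576,3.576) [heading=45, draw]
FD 6.6: (0.576,3.576) -> (5.243,8.243) [heading=45, draw]
FD 9.8: (5.243,8.243) -> (12.173,15.173) [heading=45, draw]
PU: pen up
BK 9.7: (12.173,15.173) -> (5.314,8.314) [heading=45, move]
RT 45: heading 45 -> 0
Final: pos=(5.314,8.314), heading=0, 3 segment(s) drawn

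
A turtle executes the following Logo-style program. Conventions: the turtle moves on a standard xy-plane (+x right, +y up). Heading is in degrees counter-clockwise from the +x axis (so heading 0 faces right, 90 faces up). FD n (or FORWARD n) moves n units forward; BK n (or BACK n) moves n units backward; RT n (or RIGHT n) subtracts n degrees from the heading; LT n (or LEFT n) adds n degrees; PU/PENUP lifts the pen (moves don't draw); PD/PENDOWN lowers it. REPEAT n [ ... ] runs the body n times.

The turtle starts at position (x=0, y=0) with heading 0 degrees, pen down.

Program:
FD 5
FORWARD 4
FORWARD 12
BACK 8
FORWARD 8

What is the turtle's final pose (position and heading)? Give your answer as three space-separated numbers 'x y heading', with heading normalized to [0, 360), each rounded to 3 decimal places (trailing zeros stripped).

Executing turtle program step by step:
Start: pos=(0,0), heading=0, pen down
FD 5: (0,0) -> (5,0) [heading=0, draw]
FD 4: (5,0) -> (9,0) [heading=0, draw]
FD 12: (9,0) -> (21,0) [heading=0, draw]
BK 8: (21,0) -> (13,0) [heading=0, draw]
FD 8: (13,0) -> (21,0) [heading=0, draw]
Final: pos=(21,0), heading=0, 5 segment(s) drawn

Answer: 21 0 0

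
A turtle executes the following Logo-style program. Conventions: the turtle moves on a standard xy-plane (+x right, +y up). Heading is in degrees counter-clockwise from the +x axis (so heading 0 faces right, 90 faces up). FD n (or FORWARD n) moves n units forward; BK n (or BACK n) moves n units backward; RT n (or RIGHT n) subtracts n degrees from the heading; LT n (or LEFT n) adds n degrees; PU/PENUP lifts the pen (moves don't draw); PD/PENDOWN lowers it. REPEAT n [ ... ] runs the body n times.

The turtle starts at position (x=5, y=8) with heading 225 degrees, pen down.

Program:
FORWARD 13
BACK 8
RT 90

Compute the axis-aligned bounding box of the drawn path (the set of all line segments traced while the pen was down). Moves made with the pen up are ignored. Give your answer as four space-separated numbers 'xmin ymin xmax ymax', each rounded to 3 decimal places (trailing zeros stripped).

Executing turtle program step by step:
Start: pos=(5,8), heading=225, pen down
FD 13: (5,8) -> (-4.192,-1.192) [heading=225, draw]
BK 8: (-4.192,-1.192) -> (1.464,4.464) [heading=225, draw]
RT 90: heading 225 -> 135
Final: pos=(1.464,4.464), heading=135, 2 segment(s) drawn

Segment endpoints: x in {-4.192, 1.464, 5}, y in {-1.192, 4.464, 8}
xmin=-4.192, ymin=-1.192, xmax=5, ymax=8

Answer: -4.192 -1.192 5 8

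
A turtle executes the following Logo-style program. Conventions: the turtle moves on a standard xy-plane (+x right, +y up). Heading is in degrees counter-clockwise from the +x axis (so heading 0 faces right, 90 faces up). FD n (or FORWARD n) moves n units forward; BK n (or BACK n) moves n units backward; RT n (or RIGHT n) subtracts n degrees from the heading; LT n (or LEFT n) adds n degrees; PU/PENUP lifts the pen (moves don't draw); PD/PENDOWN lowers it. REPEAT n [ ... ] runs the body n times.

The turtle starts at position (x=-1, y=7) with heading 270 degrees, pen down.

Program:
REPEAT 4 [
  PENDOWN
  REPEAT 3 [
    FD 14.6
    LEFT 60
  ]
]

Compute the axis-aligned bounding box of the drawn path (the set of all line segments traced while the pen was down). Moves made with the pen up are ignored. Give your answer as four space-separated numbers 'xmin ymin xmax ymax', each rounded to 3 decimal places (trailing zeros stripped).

Answer: -1 -14.9 24.288 14.3

Derivation:
Executing turtle program step by step:
Start: pos=(-1,7), heading=270, pen down
REPEAT 4 [
  -- iteration 1/4 --
  PD: pen down
  REPEAT 3 [
    -- iteration 1/3 --
    FD 14.6: (-1,7) -> (-1,-7.6) [heading=270, draw]
    LT 60: heading 270 -> 330
    -- iteration 2/3 --
    FD 14.6: (-1,-7.6) -> (11.644,-14.9) [heading=330, draw]
    LT 60: heading 330 -> 30
    -- iteration 3/3 --
    FD 14.6: (11.644,-14.9) -> (24.288,-7.6) [heading=30, draw]
    LT 60: heading 30 -> 90
  ]
  -- iteration 2/4 --
  PD: pen down
  REPEAT 3 [
    -- iteration 1/3 --
    FD 14.6: (24.288,-7.6) -> (24.288,7) [heading=90, draw]
    LT 60: heading 90 -> 150
    -- iteration 2/3 --
    FD 14.6: (24.288,7) -> (11.644,14.3) [heading=150, draw]
    LT 60: heading 150 -> 210
    -- iteration 3/3 --
    FD 14.6: (11.644,14.3) -> (-1,7) [heading=210, draw]
    LT 60: heading 210 -> 270
  ]
  -- iteration 3/4 --
  PD: pen down
  REPEAT 3 [
    -- iteration 1/3 --
    FD 14.6: (-1,7) -> (-1,-7.6) [heading=270, draw]
    LT 60: heading 270 -> 330
    -- iteration 2/3 --
    FD 14.6: (-1,-7.6) -> (11.644,-14.9) [heading=330, draw]
    LT 60: heading 330 -> 30
    -- iteration 3/3 --
    FD 14.6: (11.644,-14.9) -> (24.288,-7.6) [heading=30, draw]
    LT 60: heading 30 -> 90
  ]
  -- iteration 4/4 --
  PD: pen down
  REPEAT 3 [
    -- iteration 1/3 --
    FD 14.6: (24.288,-7.6) -> (24.288,7) [heading=90, draw]
    LT 60: heading 90 -> 150
    -- iteration 2/3 --
    FD 14.6: (24.288,7) -> (11.644,14.3) [heading=150, draw]
    LT 60: heading 150 -> 210
    -- iteration 3/3 --
    FD 14.6: (11.644,14.3) -> (-1,7) [heading=210, draw]
    LT 60: heading 210 -> 270
  ]
]
Final: pos=(-1,7), heading=270, 12 segment(s) drawn

Segment endpoints: x in {-1, -1, -1, -1, -1, 11.644, 11.644, 24.288, 24.288, 24.288}, y in {-14.9, -14.9, -7.6, -7.6, -7.6, -7.6, 7, 7, 7, 7, 7, 14.3}
xmin=-1, ymin=-14.9, xmax=24.288, ymax=14.3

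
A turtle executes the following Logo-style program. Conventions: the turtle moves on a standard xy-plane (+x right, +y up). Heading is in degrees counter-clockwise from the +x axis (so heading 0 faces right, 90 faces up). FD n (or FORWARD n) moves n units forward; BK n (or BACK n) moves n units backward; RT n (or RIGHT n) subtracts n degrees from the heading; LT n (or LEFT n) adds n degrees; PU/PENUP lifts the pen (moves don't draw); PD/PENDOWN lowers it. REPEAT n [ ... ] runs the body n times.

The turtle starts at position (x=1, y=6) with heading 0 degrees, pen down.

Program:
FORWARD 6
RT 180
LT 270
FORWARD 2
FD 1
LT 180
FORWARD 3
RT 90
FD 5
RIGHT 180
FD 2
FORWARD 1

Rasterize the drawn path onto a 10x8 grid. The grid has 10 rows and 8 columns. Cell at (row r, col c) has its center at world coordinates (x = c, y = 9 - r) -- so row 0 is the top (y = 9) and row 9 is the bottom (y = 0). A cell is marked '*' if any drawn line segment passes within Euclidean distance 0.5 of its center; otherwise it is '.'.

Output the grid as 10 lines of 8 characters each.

Answer: .......*
.......*
.......*
.*******
........
........
........
........
........
........

Derivation:
Segment 0: (1,6) -> (7,6)
Segment 1: (7,6) -> (7,8)
Segment 2: (7,8) -> (7,9)
Segment 3: (7,9) -> (7,6)
Segment 4: (7,6) -> (2,6)
Segment 5: (2,6) -> (4,6)
Segment 6: (4,6) -> (5,6)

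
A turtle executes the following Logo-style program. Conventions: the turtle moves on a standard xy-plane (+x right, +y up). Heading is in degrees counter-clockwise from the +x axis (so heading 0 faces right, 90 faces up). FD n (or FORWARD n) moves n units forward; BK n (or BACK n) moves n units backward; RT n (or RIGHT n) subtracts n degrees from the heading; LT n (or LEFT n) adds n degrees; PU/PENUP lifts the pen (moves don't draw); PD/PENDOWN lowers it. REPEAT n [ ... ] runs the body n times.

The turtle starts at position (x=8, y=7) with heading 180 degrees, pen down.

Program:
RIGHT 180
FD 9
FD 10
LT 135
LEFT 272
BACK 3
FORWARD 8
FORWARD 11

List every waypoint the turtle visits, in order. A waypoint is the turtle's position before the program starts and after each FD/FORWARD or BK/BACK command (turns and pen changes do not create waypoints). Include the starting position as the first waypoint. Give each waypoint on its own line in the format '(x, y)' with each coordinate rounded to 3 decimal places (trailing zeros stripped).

Answer: (8, 7)
(17, 7)
(27, 7)
(24.954, 4.806)
(30.41, 10.657)
(37.912, 18.702)

Derivation:
Executing turtle program step by step:
Start: pos=(8,7), heading=180, pen down
RT 180: heading 180 -> 0
FD 9: (8,7) -> (17,7) [heading=0, draw]
FD 10: (17,7) -> (27,7) [heading=0, draw]
LT 135: heading 0 -> 135
LT 272: heading 135 -> 47
BK 3: (27,7) -> (24.954,4.806) [heading=47, draw]
FD 8: (24.954,4.806) -> (30.41,10.657) [heading=47, draw]
FD 11: (30.41,10.657) -> (37.912,18.702) [heading=47, draw]
Final: pos=(37.912,18.702), heading=47, 5 segment(s) drawn
Waypoints (6 total):
(8, 7)
(17, 7)
(27, 7)
(24.954, 4.806)
(30.41, 10.657)
(37.912, 18.702)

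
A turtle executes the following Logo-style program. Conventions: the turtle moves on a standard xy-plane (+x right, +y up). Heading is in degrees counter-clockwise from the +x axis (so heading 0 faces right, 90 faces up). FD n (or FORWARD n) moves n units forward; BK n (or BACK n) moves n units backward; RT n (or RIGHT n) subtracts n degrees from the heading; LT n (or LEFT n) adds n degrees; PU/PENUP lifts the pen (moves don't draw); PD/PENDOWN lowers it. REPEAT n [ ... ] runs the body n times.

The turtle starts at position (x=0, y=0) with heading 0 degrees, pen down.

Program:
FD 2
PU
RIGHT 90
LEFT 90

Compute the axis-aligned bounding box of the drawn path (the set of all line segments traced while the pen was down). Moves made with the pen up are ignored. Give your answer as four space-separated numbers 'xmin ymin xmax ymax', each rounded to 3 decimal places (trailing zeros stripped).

Executing turtle program step by step:
Start: pos=(0,0), heading=0, pen down
FD 2: (0,0) -> (2,0) [heading=0, draw]
PU: pen up
RT 90: heading 0 -> 270
LT 90: heading 270 -> 0
Final: pos=(2,0), heading=0, 1 segment(s) drawn

Segment endpoints: x in {0, 2}, y in {0}
xmin=0, ymin=0, xmax=2, ymax=0

Answer: 0 0 2 0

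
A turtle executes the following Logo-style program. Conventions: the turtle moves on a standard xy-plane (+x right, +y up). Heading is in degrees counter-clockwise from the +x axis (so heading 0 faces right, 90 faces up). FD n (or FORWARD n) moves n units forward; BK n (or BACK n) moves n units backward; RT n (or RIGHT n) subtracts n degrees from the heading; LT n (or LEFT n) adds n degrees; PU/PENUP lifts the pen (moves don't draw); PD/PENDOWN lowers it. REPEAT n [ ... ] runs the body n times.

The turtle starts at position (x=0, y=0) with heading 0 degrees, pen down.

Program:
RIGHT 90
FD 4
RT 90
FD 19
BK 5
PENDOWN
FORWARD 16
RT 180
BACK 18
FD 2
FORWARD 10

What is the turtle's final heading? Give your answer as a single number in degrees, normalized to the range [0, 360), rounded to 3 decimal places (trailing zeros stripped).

Executing turtle program step by step:
Start: pos=(0,0), heading=0, pen down
RT 90: heading 0 -> 270
FD 4: (0,0) -> (0,-4) [heading=270, draw]
RT 90: heading 270 -> 180
FD 19: (0,-4) -> (-19,-4) [heading=180, draw]
BK 5: (-19,-4) -> (-14,-4) [heading=180, draw]
PD: pen down
FD 16: (-14,-4) -> (-30,-4) [heading=180, draw]
RT 180: heading 180 -> 0
BK 18: (-30,-4) -> (-48,-4) [heading=0, draw]
FD 2: (-48,-4) -> (-46,-4) [heading=0, draw]
FD 10: (-46,-4) -> (-36,-4) [heading=0, draw]
Final: pos=(-36,-4), heading=0, 7 segment(s) drawn

Answer: 0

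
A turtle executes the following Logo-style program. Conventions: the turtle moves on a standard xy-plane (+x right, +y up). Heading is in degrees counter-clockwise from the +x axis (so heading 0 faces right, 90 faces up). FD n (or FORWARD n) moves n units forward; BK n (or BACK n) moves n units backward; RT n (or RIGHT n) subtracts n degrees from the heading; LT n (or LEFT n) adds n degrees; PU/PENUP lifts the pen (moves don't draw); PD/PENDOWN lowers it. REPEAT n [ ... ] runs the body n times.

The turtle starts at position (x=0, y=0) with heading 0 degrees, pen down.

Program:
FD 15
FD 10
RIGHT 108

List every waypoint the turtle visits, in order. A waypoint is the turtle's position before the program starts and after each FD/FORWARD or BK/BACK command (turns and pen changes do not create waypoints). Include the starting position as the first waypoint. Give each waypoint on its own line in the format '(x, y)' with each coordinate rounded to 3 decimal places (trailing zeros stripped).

Executing turtle program step by step:
Start: pos=(0,0), heading=0, pen down
FD 15: (0,0) -> (15,0) [heading=0, draw]
FD 10: (15,0) -> (25,0) [heading=0, draw]
RT 108: heading 0 -> 252
Final: pos=(25,0), heading=252, 2 segment(s) drawn
Waypoints (3 total):
(0, 0)
(15, 0)
(25, 0)

Answer: (0, 0)
(15, 0)
(25, 0)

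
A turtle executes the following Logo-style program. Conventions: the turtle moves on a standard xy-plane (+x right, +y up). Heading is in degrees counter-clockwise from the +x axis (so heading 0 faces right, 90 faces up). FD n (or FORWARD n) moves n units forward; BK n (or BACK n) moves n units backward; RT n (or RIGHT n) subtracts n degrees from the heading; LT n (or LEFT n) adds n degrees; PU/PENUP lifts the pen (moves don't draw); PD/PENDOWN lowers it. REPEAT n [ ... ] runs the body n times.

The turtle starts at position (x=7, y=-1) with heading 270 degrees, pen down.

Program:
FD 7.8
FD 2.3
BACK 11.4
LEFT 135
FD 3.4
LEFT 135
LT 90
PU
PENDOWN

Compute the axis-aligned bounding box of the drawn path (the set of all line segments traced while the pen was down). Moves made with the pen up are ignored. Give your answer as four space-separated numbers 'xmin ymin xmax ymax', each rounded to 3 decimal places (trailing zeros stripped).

Answer: 7 -11.1 9.404 2.704

Derivation:
Executing turtle program step by step:
Start: pos=(7,-1), heading=270, pen down
FD 7.8: (7,-1) -> (7,-8.8) [heading=270, draw]
FD 2.3: (7,-8.8) -> (7,-11.1) [heading=270, draw]
BK 11.4: (7,-11.1) -> (7,0.3) [heading=270, draw]
LT 135: heading 270 -> 45
FD 3.4: (7,0.3) -> (9.404,2.704) [heading=45, draw]
LT 135: heading 45 -> 180
LT 90: heading 180 -> 270
PU: pen up
PD: pen down
Final: pos=(9.404,2.704), heading=270, 4 segment(s) drawn

Segment endpoints: x in {7, 7, 9.404}, y in {-11.1, -8.8, -1, 0.3, 2.704}
xmin=7, ymin=-11.1, xmax=9.404, ymax=2.704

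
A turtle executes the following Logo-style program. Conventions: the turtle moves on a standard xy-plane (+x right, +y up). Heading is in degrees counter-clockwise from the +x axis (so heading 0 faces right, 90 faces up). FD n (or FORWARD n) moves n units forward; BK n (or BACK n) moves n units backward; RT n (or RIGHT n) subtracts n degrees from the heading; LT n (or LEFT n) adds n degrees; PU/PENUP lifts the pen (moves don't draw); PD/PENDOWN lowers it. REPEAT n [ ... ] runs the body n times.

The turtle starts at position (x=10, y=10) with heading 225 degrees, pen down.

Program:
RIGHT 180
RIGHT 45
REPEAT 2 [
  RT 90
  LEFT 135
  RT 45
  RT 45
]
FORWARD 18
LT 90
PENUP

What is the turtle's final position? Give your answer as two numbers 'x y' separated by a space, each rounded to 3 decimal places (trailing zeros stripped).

Answer: 10 -8

Derivation:
Executing turtle program step by step:
Start: pos=(10,10), heading=225, pen down
RT 180: heading 225 -> 45
RT 45: heading 45 -> 0
REPEAT 2 [
  -- iteration 1/2 --
  RT 90: heading 0 -> 270
  LT 135: heading 270 -> 45
  RT 45: heading 45 -> 0
  RT 45: heading 0 -> 315
  -- iteration 2/2 --
  RT 90: heading 315 -> 225
  LT 135: heading 225 -> 0
  RT 45: heading 0 -> 315
  RT 45: heading 315 -> 270
]
FD 18: (10,10) -> (10,-8) [heading=270, draw]
LT 90: heading 270 -> 0
PU: pen up
Final: pos=(10,-8), heading=0, 1 segment(s) drawn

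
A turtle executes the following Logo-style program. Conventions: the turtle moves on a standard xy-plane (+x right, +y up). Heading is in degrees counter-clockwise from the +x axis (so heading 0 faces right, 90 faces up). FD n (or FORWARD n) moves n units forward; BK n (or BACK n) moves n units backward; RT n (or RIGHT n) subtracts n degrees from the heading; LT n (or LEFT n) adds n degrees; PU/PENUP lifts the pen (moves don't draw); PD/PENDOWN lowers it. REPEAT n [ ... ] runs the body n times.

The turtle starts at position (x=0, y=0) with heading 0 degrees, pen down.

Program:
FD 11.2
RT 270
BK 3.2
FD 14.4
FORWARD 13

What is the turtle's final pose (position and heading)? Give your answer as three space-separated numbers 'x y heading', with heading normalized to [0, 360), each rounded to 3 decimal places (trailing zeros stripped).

Answer: 11.2 24.2 90

Derivation:
Executing turtle program step by step:
Start: pos=(0,0), heading=0, pen down
FD 11.2: (0,0) -> (11.2,0) [heading=0, draw]
RT 270: heading 0 -> 90
BK 3.2: (11.2,0) -> (11.2,-3.2) [heading=90, draw]
FD 14.4: (11.2,-3.2) -> (11.2,11.2) [heading=90, draw]
FD 13: (11.2,11.2) -> (11.2,24.2) [heading=90, draw]
Final: pos=(11.2,24.2), heading=90, 4 segment(s) drawn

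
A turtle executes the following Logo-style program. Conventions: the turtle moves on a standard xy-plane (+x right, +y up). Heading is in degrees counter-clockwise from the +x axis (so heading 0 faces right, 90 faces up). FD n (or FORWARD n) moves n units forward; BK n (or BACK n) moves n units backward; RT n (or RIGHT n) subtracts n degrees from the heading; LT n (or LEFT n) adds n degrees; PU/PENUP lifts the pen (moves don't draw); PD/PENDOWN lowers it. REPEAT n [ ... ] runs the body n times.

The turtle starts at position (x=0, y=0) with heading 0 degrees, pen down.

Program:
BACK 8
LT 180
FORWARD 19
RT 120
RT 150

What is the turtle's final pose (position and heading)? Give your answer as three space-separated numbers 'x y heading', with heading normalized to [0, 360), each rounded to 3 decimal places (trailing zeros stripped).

Executing turtle program step by step:
Start: pos=(0,0), heading=0, pen down
BK 8: (0,0) -> (-8,0) [heading=0, draw]
LT 180: heading 0 -> 180
FD 19: (-8,0) -> (-27,0) [heading=180, draw]
RT 120: heading 180 -> 60
RT 150: heading 60 -> 270
Final: pos=(-27,0), heading=270, 2 segment(s) drawn

Answer: -27 0 270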